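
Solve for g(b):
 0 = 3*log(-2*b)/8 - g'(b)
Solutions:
 g(b) = C1 + 3*b*log(-b)/8 + 3*b*(-1 + log(2))/8


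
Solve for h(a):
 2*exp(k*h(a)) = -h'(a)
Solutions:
 h(a) = Piecewise((log(1/(C1*k + 2*a*k))/k, Ne(k, 0)), (nan, True))
 h(a) = Piecewise((C1 - 2*a, Eq(k, 0)), (nan, True))


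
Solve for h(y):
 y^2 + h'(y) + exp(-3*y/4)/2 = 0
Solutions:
 h(y) = C1 - y^3/3 + 2*exp(-3*y/4)/3


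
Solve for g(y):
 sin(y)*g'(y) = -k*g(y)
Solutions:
 g(y) = C1*exp(k*(-log(cos(y) - 1) + log(cos(y) + 1))/2)


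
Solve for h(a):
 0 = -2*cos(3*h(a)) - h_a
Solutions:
 h(a) = -asin((C1 + exp(12*a))/(C1 - exp(12*a)))/3 + pi/3
 h(a) = asin((C1 + exp(12*a))/(C1 - exp(12*a)))/3


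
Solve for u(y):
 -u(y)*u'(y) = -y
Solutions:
 u(y) = -sqrt(C1 + y^2)
 u(y) = sqrt(C1 + y^2)


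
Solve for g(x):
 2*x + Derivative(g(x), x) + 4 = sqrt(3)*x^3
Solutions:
 g(x) = C1 + sqrt(3)*x^4/4 - x^2 - 4*x


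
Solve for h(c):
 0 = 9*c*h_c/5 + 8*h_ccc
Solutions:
 h(c) = C1 + Integral(C2*airyai(-15^(2/3)*c/10) + C3*airybi(-15^(2/3)*c/10), c)


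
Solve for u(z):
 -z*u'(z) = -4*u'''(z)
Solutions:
 u(z) = C1 + Integral(C2*airyai(2^(1/3)*z/2) + C3*airybi(2^(1/3)*z/2), z)


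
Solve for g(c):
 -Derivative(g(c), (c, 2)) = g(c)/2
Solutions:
 g(c) = C1*sin(sqrt(2)*c/2) + C2*cos(sqrt(2)*c/2)


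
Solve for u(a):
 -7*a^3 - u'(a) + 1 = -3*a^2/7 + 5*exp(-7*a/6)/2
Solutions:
 u(a) = C1 - 7*a^4/4 + a^3/7 + a + 15*exp(-7*a/6)/7


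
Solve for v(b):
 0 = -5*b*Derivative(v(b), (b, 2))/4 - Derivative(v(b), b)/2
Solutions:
 v(b) = C1 + C2*b^(3/5)


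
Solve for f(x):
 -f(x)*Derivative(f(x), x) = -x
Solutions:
 f(x) = -sqrt(C1 + x^2)
 f(x) = sqrt(C1 + x^2)


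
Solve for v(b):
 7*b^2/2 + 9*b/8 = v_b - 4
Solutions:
 v(b) = C1 + 7*b^3/6 + 9*b^2/16 + 4*b


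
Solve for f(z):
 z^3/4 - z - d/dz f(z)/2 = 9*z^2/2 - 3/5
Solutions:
 f(z) = C1 + z^4/8 - 3*z^3 - z^2 + 6*z/5


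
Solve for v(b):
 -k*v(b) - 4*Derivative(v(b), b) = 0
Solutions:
 v(b) = C1*exp(-b*k/4)


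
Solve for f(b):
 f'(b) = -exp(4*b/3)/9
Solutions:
 f(b) = C1 - exp(4*b/3)/12


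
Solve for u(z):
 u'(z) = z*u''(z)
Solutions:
 u(z) = C1 + C2*z^2


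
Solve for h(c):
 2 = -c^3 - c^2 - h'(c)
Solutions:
 h(c) = C1 - c^4/4 - c^3/3 - 2*c


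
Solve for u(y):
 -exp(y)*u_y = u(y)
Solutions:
 u(y) = C1*exp(exp(-y))


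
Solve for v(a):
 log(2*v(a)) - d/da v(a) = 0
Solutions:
 -Integral(1/(log(_y) + log(2)), (_y, v(a))) = C1 - a


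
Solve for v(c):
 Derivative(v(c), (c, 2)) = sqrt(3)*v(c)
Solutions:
 v(c) = C1*exp(-3^(1/4)*c) + C2*exp(3^(1/4)*c)


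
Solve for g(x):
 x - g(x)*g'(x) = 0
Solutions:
 g(x) = -sqrt(C1 + x^2)
 g(x) = sqrt(C1 + x^2)


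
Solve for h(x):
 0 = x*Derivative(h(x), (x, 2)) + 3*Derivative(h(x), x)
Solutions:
 h(x) = C1 + C2/x^2


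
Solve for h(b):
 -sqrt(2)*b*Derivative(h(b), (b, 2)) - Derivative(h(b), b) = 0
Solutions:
 h(b) = C1 + C2*b^(1 - sqrt(2)/2)


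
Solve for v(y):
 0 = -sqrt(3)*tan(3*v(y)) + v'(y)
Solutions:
 v(y) = -asin(C1*exp(3*sqrt(3)*y))/3 + pi/3
 v(y) = asin(C1*exp(3*sqrt(3)*y))/3


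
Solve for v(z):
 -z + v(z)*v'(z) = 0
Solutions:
 v(z) = -sqrt(C1 + z^2)
 v(z) = sqrt(C1 + z^2)


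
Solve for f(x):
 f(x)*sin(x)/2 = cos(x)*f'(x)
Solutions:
 f(x) = C1/sqrt(cos(x))


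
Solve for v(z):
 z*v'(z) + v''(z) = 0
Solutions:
 v(z) = C1 + C2*erf(sqrt(2)*z/2)


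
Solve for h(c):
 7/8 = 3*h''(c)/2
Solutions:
 h(c) = C1 + C2*c + 7*c^2/24


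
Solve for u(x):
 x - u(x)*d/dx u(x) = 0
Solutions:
 u(x) = -sqrt(C1 + x^2)
 u(x) = sqrt(C1 + x^2)


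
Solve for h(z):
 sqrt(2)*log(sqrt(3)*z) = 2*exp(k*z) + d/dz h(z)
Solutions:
 h(z) = C1 + sqrt(2)*z*log(z) + sqrt(2)*z*(-1 + log(3)/2) + Piecewise((-2*exp(k*z)/k, Ne(k, 0)), (-2*z, True))


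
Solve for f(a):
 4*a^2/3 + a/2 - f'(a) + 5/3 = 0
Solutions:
 f(a) = C1 + 4*a^3/9 + a^2/4 + 5*a/3


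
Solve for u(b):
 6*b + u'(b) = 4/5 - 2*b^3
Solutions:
 u(b) = C1 - b^4/2 - 3*b^2 + 4*b/5


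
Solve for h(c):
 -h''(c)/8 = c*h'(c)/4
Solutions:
 h(c) = C1 + C2*erf(c)


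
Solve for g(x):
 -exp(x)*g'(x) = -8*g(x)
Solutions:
 g(x) = C1*exp(-8*exp(-x))


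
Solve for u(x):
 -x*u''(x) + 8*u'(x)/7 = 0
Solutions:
 u(x) = C1 + C2*x^(15/7)


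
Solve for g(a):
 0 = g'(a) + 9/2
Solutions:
 g(a) = C1 - 9*a/2


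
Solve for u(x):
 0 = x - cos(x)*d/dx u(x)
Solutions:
 u(x) = C1 + Integral(x/cos(x), x)


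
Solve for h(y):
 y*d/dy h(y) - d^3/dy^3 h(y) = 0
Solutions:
 h(y) = C1 + Integral(C2*airyai(y) + C3*airybi(y), y)


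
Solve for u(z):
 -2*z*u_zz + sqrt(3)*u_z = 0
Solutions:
 u(z) = C1 + C2*z^(sqrt(3)/2 + 1)


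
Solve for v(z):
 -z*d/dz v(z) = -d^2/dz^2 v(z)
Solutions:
 v(z) = C1 + C2*erfi(sqrt(2)*z/2)


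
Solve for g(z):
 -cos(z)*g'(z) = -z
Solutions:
 g(z) = C1 + Integral(z/cos(z), z)


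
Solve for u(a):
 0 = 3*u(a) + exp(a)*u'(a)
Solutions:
 u(a) = C1*exp(3*exp(-a))


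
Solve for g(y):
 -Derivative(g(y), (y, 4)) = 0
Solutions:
 g(y) = C1 + C2*y + C3*y^2 + C4*y^3


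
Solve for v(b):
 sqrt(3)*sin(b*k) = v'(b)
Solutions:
 v(b) = C1 - sqrt(3)*cos(b*k)/k


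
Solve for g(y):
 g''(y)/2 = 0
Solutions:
 g(y) = C1 + C2*y


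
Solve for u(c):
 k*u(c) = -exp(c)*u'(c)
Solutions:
 u(c) = C1*exp(k*exp(-c))


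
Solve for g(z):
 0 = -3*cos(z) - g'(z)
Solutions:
 g(z) = C1 - 3*sin(z)


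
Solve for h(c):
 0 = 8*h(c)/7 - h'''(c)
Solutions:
 h(c) = C3*exp(2*7^(2/3)*c/7) + (C1*sin(sqrt(3)*7^(2/3)*c/7) + C2*cos(sqrt(3)*7^(2/3)*c/7))*exp(-7^(2/3)*c/7)


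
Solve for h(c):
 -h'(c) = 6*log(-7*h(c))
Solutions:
 Integral(1/(log(-_y) + log(7)), (_y, h(c)))/6 = C1 - c


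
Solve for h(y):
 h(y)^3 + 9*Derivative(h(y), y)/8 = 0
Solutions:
 h(y) = -3*sqrt(2)*sqrt(-1/(C1 - 8*y))/2
 h(y) = 3*sqrt(2)*sqrt(-1/(C1 - 8*y))/2


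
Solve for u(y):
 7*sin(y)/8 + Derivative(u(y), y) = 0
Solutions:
 u(y) = C1 + 7*cos(y)/8


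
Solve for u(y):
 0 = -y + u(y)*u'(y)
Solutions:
 u(y) = -sqrt(C1 + y^2)
 u(y) = sqrt(C1 + y^2)


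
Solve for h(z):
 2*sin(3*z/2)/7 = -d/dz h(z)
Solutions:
 h(z) = C1 + 4*cos(3*z/2)/21


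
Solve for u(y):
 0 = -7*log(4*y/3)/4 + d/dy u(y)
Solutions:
 u(y) = C1 + 7*y*log(y)/4 - 7*y*log(3)/4 - 7*y/4 + 7*y*log(2)/2


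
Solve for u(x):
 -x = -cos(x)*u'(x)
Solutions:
 u(x) = C1 + Integral(x/cos(x), x)


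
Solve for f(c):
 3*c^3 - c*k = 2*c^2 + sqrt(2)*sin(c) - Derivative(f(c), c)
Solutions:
 f(c) = C1 - 3*c^4/4 + 2*c^3/3 + c^2*k/2 - sqrt(2)*cos(c)


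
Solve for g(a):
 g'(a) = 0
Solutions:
 g(a) = C1


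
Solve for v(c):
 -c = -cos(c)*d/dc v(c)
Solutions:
 v(c) = C1 + Integral(c/cos(c), c)


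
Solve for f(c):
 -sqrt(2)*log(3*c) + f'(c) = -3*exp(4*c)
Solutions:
 f(c) = C1 + sqrt(2)*c*log(c) + sqrt(2)*c*(-1 + log(3)) - 3*exp(4*c)/4


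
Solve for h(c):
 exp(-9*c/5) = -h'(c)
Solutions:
 h(c) = C1 + 5*exp(-9*c/5)/9


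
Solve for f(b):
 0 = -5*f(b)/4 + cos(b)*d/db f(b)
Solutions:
 f(b) = C1*(sin(b) + 1)^(5/8)/(sin(b) - 1)^(5/8)


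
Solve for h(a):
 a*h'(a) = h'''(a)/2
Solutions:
 h(a) = C1 + Integral(C2*airyai(2^(1/3)*a) + C3*airybi(2^(1/3)*a), a)


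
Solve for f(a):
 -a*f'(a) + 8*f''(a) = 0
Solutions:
 f(a) = C1 + C2*erfi(a/4)


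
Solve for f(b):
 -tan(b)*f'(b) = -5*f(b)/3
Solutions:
 f(b) = C1*sin(b)^(5/3)


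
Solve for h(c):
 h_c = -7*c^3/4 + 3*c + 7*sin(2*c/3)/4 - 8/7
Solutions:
 h(c) = C1 - 7*c^4/16 + 3*c^2/2 - 8*c/7 - 21*cos(2*c/3)/8


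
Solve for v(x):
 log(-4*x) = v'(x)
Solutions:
 v(x) = C1 + x*log(-x) + x*(-1 + 2*log(2))


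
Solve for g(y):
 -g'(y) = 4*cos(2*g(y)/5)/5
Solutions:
 4*y/5 - 5*log(sin(2*g(y)/5) - 1)/4 + 5*log(sin(2*g(y)/5) + 1)/4 = C1


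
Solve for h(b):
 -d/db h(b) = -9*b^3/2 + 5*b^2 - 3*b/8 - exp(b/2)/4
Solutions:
 h(b) = C1 + 9*b^4/8 - 5*b^3/3 + 3*b^2/16 + exp(b/2)/2


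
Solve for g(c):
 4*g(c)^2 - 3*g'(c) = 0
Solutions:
 g(c) = -3/(C1 + 4*c)


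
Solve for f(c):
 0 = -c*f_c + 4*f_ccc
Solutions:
 f(c) = C1 + Integral(C2*airyai(2^(1/3)*c/2) + C3*airybi(2^(1/3)*c/2), c)


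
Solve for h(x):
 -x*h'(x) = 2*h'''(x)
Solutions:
 h(x) = C1 + Integral(C2*airyai(-2^(2/3)*x/2) + C3*airybi(-2^(2/3)*x/2), x)


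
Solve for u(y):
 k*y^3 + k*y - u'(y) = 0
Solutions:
 u(y) = C1 + k*y^4/4 + k*y^2/2


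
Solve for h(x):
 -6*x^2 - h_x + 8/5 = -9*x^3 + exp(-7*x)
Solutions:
 h(x) = C1 + 9*x^4/4 - 2*x^3 + 8*x/5 + exp(-7*x)/7


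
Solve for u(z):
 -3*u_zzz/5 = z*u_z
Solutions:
 u(z) = C1 + Integral(C2*airyai(-3^(2/3)*5^(1/3)*z/3) + C3*airybi(-3^(2/3)*5^(1/3)*z/3), z)


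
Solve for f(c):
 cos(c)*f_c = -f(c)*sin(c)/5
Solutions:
 f(c) = C1*cos(c)^(1/5)


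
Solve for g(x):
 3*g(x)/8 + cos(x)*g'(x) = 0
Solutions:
 g(x) = C1*(sin(x) - 1)^(3/16)/(sin(x) + 1)^(3/16)


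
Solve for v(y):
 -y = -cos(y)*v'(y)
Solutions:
 v(y) = C1 + Integral(y/cos(y), y)


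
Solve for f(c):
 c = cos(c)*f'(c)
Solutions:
 f(c) = C1 + Integral(c/cos(c), c)


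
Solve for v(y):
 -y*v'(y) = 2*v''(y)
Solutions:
 v(y) = C1 + C2*erf(y/2)


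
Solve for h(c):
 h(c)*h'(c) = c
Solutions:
 h(c) = -sqrt(C1 + c^2)
 h(c) = sqrt(C1 + c^2)


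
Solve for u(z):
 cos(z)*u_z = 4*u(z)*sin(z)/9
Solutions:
 u(z) = C1/cos(z)^(4/9)


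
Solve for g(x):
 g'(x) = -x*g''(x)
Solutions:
 g(x) = C1 + C2*log(x)


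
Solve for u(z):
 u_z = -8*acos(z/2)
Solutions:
 u(z) = C1 - 8*z*acos(z/2) + 8*sqrt(4 - z^2)


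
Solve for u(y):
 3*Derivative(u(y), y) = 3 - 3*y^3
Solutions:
 u(y) = C1 - y^4/4 + y


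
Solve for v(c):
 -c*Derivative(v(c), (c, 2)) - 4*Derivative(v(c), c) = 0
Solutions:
 v(c) = C1 + C2/c^3


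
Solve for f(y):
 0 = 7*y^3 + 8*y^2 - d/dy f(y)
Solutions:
 f(y) = C1 + 7*y^4/4 + 8*y^3/3


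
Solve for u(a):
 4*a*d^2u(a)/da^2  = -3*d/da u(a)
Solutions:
 u(a) = C1 + C2*a^(1/4)


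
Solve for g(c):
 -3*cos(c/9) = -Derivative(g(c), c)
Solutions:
 g(c) = C1 + 27*sin(c/9)


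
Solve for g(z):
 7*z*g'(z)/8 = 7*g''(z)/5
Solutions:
 g(z) = C1 + C2*erfi(sqrt(5)*z/4)


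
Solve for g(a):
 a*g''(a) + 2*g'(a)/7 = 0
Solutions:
 g(a) = C1 + C2*a^(5/7)


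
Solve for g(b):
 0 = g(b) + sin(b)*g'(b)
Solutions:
 g(b) = C1*sqrt(cos(b) + 1)/sqrt(cos(b) - 1)


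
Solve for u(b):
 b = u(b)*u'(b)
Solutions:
 u(b) = -sqrt(C1 + b^2)
 u(b) = sqrt(C1 + b^2)


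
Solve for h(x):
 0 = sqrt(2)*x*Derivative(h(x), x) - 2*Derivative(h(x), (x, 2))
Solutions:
 h(x) = C1 + C2*erfi(2^(1/4)*x/2)


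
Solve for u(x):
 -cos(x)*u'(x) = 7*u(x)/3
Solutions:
 u(x) = C1*(sin(x) - 1)^(7/6)/(sin(x) + 1)^(7/6)


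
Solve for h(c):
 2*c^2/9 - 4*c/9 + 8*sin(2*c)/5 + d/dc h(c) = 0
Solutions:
 h(c) = C1 - 2*c^3/27 + 2*c^2/9 + 4*cos(2*c)/5


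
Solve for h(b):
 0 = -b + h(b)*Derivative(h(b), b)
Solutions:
 h(b) = -sqrt(C1 + b^2)
 h(b) = sqrt(C1 + b^2)


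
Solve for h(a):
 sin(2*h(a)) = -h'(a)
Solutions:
 h(a) = pi - acos((-C1 - exp(4*a))/(C1 - exp(4*a)))/2
 h(a) = acos((-C1 - exp(4*a))/(C1 - exp(4*a)))/2


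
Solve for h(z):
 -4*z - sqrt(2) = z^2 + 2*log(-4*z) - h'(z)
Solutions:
 h(z) = C1 + z^3/3 + 2*z^2 + 2*z*log(-z) + z*(-2 + sqrt(2) + 4*log(2))


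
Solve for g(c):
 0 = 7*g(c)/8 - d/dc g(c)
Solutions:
 g(c) = C1*exp(7*c/8)


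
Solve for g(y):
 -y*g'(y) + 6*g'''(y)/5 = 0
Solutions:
 g(y) = C1 + Integral(C2*airyai(5^(1/3)*6^(2/3)*y/6) + C3*airybi(5^(1/3)*6^(2/3)*y/6), y)


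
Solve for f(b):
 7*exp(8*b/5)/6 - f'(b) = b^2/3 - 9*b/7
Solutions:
 f(b) = C1 - b^3/9 + 9*b^2/14 + 35*exp(8*b/5)/48


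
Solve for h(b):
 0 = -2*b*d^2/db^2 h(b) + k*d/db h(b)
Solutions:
 h(b) = C1 + b^(re(k)/2 + 1)*(C2*sin(log(b)*Abs(im(k))/2) + C3*cos(log(b)*im(k)/2))


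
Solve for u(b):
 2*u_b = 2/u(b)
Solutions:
 u(b) = -sqrt(C1 + 2*b)
 u(b) = sqrt(C1 + 2*b)


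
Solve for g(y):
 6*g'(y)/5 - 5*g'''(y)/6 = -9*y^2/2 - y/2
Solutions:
 g(y) = C1 + C2*exp(-6*y/5) + C3*exp(6*y/5) - 5*y^3/4 - 5*y^2/24 - 125*y/24


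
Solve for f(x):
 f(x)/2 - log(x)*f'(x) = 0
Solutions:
 f(x) = C1*exp(li(x)/2)


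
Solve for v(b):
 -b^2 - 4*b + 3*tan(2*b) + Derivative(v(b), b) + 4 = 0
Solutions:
 v(b) = C1 + b^3/3 + 2*b^2 - 4*b + 3*log(cos(2*b))/2


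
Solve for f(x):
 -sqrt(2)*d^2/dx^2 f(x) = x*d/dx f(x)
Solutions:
 f(x) = C1 + C2*erf(2^(1/4)*x/2)


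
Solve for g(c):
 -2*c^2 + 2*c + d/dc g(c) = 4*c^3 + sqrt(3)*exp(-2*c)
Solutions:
 g(c) = C1 + c^4 + 2*c^3/3 - c^2 - sqrt(3)*exp(-2*c)/2


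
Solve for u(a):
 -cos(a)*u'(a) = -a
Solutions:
 u(a) = C1 + Integral(a/cos(a), a)


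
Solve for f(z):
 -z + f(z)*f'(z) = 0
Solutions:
 f(z) = -sqrt(C1 + z^2)
 f(z) = sqrt(C1 + z^2)


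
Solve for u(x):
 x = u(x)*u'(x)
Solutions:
 u(x) = -sqrt(C1 + x^2)
 u(x) = sqrt(C1 + x^2)


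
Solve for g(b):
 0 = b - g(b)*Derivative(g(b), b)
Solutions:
 g(b) = -sqrt(C1 + b^2)
 g(b) = sqrt(C1 + b^2)


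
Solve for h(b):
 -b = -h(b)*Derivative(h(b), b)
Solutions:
 h(b) = -sqrt(C1 + b^2)
 h(b) = sqrt(C1 + b^2)


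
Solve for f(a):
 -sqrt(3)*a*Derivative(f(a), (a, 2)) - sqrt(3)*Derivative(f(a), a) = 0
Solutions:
 f(a) = C1 + C2*log(a)


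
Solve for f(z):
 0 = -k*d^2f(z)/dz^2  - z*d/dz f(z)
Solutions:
 f(z) = C1 + C2*sqrt(k)*erf(sqrt(2)*z*sqrt(1/k)/2)


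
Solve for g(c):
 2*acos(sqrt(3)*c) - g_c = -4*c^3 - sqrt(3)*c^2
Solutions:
 g(c) = C1 + c^4 + sqrt(3)*c^3/3 + 2*c*acos(sqrt(3)*c) - 2*sqrt(3)*sqrt(1 - 3*c^2)/3


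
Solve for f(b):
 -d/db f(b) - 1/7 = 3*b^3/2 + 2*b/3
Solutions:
 f(b) = C1 - 3*b^4/8 - b^2/3 - b/7


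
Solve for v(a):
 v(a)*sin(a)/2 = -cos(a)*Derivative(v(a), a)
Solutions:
 v(a) = C1*sqrt(cos(a))


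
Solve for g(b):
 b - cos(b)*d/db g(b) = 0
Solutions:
 g(b) = C1 + Integral(b/cos(b), b)


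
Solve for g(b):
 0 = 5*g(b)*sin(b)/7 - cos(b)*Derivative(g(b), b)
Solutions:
 g(b) = C1/cos(b)^(5/7)


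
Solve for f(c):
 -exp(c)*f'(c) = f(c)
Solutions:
 f(c) = C1*exp(exp(-c))


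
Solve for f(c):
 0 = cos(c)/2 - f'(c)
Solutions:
 f(c) = C1 + sin(c)/2


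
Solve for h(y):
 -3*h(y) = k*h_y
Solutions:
 h(y) = C1*exp(-3*y/k)


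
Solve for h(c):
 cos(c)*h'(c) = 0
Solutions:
 h(c) = C1


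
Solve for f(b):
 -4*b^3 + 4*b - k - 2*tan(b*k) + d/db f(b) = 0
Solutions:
 f(b) = C1 + b^4 - 2*b^2 + b*k + 2*Piecewise((-log(cos(b*k))/k, Ne(k, 0)), (0, True))


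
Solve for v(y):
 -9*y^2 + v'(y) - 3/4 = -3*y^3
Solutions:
 v(y) = C1 - 3*y^4/4 + 3*y^3 + 3*y/4


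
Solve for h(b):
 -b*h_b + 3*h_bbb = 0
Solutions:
 h(b) = C1 + Integral(C2*airyai(3^(2/3)*b/3) + C3*airybi(3^(2/3)*b/3), b)


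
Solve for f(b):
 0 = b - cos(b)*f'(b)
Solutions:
 f(b) = C1 + Integral(b/cos(b), b)


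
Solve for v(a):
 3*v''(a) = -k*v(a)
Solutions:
 v(a) = C1*exp(-sqrt(3)*a*sqrt(-k)/3) + C2*exp(sqrt(3)*a*sqrt(-k)/3)


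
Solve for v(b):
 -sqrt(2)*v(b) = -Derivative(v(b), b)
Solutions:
 v(b) = C1*exp(sqrt(2)*b)


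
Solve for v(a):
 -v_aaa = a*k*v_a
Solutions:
 v(a) = C1 + Integral(C2*airyai(a*(-k)^(1/3)) + C3*airybi(a*(-k)^(1/3)), a)


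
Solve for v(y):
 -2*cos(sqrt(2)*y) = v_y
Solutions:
 v(y) = C1 - sqrt(2)*sin(sqrt(2)*y)


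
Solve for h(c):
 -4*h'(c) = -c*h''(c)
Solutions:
 h(c) = C1 + C2*c^5


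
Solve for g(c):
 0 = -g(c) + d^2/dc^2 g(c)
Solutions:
 g(c) = C1*exp(-c) + C2*exp(c)


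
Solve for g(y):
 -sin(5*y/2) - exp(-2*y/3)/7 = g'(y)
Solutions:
 g(y) = C1 + 2*cos(5*y/2)/5 + 3*exp(-2*y/3)/14


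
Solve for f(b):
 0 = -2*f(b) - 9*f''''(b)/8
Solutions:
 f(b) = (C1*sin(sqrt(6)*b/3) + C2*cos(sqrt(6)*b/3))*exp(-sqrt(6)*b/3) + (C3*sin(sqrt(6)*b/3) + C4*cos(sqrt(6)*b/3))*exp(sqrt(6)*b/3)


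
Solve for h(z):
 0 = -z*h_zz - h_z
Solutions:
 h(z) = C1 + C2*log(z)


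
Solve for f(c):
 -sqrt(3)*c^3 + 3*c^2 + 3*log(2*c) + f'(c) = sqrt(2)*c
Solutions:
 f(c) = C1 + sqrt(3)*c^4/4 - c^3 + sqrt(2)*c^2/2 - 3*c*log(c) - c*log(8) + 3*c


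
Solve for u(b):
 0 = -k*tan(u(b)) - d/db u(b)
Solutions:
 u(b) = pi - asin(C1*exp(-b*k))
 u(b) = asin(C1*exp(-b*k))


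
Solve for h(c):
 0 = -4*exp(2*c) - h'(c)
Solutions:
 h(c) = C1 - 2*exp(2*c)


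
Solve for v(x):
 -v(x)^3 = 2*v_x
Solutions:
 v(x) = -sqrt(-1/(C1 - x))
 v(x) = sqrt(-1/(C1 - x))


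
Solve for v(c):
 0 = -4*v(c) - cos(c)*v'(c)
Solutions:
 v(c) = C1*(sin(c)^2 - 2*sin(c) + 1)/(sin(c)^2 + 2*sin(c) + 1)


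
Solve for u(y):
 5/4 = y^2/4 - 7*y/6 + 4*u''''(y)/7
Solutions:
 u(y) = C1 + C2*y + C3*y^2 + C4*y^3 - 7*y^6/5760 + 49*y^5/2880 + 35*y^4/384


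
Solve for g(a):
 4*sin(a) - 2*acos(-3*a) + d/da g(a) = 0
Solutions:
 g(a) = C1 + 2*a*acos(-3*a) + 2*sqrt(1 - 9*a^2)/3 + 4*cos(a)


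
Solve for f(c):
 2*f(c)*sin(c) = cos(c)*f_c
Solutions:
 f(c) = C1/cos(c)^2


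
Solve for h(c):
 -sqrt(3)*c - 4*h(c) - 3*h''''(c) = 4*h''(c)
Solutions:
 h(c) = -sqrt(3)*c/4 + (C1*sin(sqrt(2)*3^(3/4)*c*cos(atan(sqrt(2))/2)/3) + C2*cos(sqrt(2)*3^(3/4)*c*cos(atan(sqrt(2))/2)/3))*exp(-sqrt(2)*3^(3/4)*c*sin(atan(sqrt(2))/2)/3) + (C3*sin(sqrt(2)*3^(3/4)*c*cos(atan(sqrt(2))/2)/3) + C4*cos(sqrt(2)*3^(3/4)*c*cos(atan(sqrt(2))/2)/3))*exp(sqrt(2)*3^(3/4)*c*sin(atan(sqrt(2))/2)/3)


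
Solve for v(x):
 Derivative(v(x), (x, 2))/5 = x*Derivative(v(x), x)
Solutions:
 v(x) = C1 + C2*erfi(sqrt(10)*x/2)


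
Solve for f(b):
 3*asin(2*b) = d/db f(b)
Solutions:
 f(b) = C1 + 3*b*asin(2*b) + 3*sqrt(1 - 4*b^2)/2


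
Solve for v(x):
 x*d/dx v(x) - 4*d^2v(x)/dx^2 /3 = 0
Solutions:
 v(x) = C1 + C2*erfi(sqrt(6)*x/4)


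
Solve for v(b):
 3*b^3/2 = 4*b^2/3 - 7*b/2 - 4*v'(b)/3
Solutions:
 v(b) = C1 - 9*b^4/32 + b^3/3 - 21*b^2/16


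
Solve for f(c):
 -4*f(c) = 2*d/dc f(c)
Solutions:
 f(c) = C1*exp(-2*c)


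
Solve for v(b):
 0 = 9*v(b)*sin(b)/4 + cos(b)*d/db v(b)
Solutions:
 v(b) = C1*cos(b)^(9/4)


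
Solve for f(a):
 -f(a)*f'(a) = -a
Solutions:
 f(a) = -sqrt(C1 + a^2)
 f(a) = sqrt(C1 + a^2)


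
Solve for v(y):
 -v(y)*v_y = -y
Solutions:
 v(y) = -sqrt(C1 + y^2)
 v(y) = sqrt(C1 + y^2)


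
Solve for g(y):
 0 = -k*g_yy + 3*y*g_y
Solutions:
 g(y) = C1 + C2*erf(sqrt(6)*y*sqrt(-1/k)/2)/sqrt(-1/k)


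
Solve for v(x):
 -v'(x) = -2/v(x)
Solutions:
 v(x) = -sqrt(C1 + 4*x)
 v(x) = sqrt(C1 + 4*x)


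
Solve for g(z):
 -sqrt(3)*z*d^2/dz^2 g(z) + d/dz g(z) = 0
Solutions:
 g(z) = C1 + C2*z^(sqrt(3)/3 + 1)


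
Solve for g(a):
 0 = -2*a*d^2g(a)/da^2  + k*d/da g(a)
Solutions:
 g(a) = C1 + a^(re(k)/2 + 1)*(C2*sin(log(a)*Abs(im(k))/2) + C3*cos(log(a)*im(k)/2))


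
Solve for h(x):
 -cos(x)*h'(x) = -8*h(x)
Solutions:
 h(x) = C1*(sin(x)^4 + 4*sin(x)^3 + 6*sin(x)^2 + 4*sin(x) + 1)/(sin(x)^4 - 4*sin(x)^3 + 6*sin(x)^2 - 4*sin(x) + 1)


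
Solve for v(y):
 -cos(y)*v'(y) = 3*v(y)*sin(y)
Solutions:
 v(y) = C1*cos(y)^3


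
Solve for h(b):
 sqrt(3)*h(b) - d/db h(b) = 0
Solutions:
 h(b) = C1*exp(sqrt(3)*b)


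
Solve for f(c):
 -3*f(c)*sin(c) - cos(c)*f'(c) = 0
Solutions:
 f(c) = C1*cos(c)^3


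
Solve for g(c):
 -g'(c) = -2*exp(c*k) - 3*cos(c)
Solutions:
 g(c) = C1 + 3*sin(c) + 2*exp(c*k)/k


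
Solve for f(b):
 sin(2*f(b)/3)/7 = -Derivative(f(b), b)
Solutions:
 b/7 + 3*log(cos(2*f(b)/3) - 1)/4 - 3*log(cos(2*f(b)/3) + 1)/4 = C1


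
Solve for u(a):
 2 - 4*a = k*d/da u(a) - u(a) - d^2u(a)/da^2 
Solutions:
 u(a) = C1*exp(a*(k - sqrt(k^2 - 4))/2) + C2*exp(a*(k + sqrt(k^2 - 4))/2) + 4*a + 4*k - 2


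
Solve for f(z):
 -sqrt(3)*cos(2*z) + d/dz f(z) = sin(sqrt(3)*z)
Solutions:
 f(z) = C1 + sqrt(3)*sin(2*z)/2 - sqrt(3)*cos(sqrt(3)*z)/3


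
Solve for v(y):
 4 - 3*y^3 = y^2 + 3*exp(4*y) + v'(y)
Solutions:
 v(y) = C1 - 3*y^4/4 - y^3/3 + 4*y - 3*exp(4*y)/4


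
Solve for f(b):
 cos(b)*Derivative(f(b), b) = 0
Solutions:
 f(b) = C1


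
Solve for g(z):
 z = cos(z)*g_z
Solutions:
 g(z) = C1 + Integral(z/cos(z), z)


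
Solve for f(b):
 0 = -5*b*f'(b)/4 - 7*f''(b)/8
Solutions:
 f(b) = C1 + C2*erf(sqrt(35)*b/7)


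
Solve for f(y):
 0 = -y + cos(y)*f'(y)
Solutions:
 f(y) = C1 + Integral(y/cos(y), y)


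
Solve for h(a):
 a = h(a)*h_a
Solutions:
 h(a) = -sqrt(C1 + a^2)
 h(a) = sqrt(C1 + a^2)


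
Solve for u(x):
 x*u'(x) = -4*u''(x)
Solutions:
 u(x) = C1 + C2*erf(sqrt(2)*x/4)


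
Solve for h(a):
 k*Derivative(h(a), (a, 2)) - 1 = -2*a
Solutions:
 h(a) = C1 + C2*a - a^3/(3*k) + a^2/(2*k)


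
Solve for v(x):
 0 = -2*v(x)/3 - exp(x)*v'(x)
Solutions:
 v(x) = C1*exp(2*exp(-x)/3)


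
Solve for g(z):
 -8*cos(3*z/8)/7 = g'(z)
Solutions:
 g(z) = C1 - 64*sin(3*z/8)/21


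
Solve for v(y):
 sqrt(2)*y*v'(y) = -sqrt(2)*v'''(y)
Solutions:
 v(y) = C1 + Integral(C2*airyai(-y) + C3*airybi(-y), y)


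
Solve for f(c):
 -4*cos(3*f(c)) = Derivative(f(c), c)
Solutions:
 f(c) = -asin((C1 + exp(24*c))/(C1 - exp(24*c)))/3 + pi/3
 f(c) = asin((C1 + exp(24*c))/(C1 - exp(24*c)))/3


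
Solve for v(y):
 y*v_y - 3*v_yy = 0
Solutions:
 v(y) = C1 + C2*erfi(sqrt(6)*y/6)


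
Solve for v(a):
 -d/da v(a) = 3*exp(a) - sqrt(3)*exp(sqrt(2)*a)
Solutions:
 v(a) = C1 - 3*exp(a) + sqrt(6)*exp(sqrt(2)*a)/2


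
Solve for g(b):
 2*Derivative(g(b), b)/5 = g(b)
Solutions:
 g(b) = C1*exp(5*b/2)


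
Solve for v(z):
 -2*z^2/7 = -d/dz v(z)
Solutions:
 v(z) = C1 + 2*z^3/21


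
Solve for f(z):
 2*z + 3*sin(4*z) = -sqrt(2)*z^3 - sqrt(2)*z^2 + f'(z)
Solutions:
 f(z) = C1 + sqrt(2)*z^4/4 + sqrt(2)*z^3/3 + z^2 - 3*cos(4*z)/4


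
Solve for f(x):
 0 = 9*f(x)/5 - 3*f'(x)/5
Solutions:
 f(x) = C1*exp(3*x)


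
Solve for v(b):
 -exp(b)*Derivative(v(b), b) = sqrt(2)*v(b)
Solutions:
 v(b) = C1*exp(sqrt(2)*exp(-b))


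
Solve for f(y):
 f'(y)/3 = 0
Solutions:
 f(y) = C1


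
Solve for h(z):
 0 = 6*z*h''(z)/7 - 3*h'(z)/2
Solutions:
 h(z) = C1 + C2*z^(11/4)


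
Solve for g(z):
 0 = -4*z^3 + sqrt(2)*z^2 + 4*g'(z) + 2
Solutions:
 g(z) = C1 + z^4/4 - sqrt(2)*z^3/12 - z/2


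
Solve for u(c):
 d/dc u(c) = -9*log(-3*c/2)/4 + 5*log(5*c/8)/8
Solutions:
 u(c) = C1 - 13*c*log(c)/8 + c*(-18*log(3) + 3*log(2) + 5*log(5) + 13 - 18*I*pi)/8


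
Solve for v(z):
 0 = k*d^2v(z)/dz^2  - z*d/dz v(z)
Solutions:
 v(z) = C1 + C2*erf(sqrt(2)*z*sqrt(-1/k)/2)/sqrt(-1/k)


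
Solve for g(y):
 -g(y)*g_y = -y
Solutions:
 g(y) = -sqrt(C1 + y^2)
 g(y) = sqrt(C1 + y^2)


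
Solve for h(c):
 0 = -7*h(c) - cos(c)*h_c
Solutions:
 h(c) = C1*sqrt(sin(c) - 1)*(sin(c)^3 - 3*sin(c)^2 + 3*sin(c) - 1)/(sqrt(sin(c) + 1)*(sin(c)^3 + 3*sin(c)^2 + 3*sin(c) + 1))


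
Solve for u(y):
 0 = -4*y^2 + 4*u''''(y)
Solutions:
 u(y) = C1 + C2*y + C3*y^2 + C4*y^3 + y^6/360


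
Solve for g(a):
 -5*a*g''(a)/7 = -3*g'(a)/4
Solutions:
 g(a) = C1 + C2*a^(41/20)


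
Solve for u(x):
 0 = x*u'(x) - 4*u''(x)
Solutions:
 u(x) = C1 + C2*erfi(sqrt(2)*x/4)


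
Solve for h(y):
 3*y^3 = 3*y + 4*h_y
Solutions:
 h(y) = C1 + 3*y^4/16 - 3*y^2/8


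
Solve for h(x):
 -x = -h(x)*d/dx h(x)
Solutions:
 h(x) = -sqrt(C1 + x^2)
 h(x) = sqrt(C1 + x^2)


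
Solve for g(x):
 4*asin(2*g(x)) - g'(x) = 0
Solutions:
 Integral(1/asin(2*_y), (_y, g(x))) = C1 + 4*x


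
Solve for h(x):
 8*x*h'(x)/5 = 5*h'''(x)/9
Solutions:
 h(x) = C1 + Integral(C2*airyai(2*3^(2/3)*5^(1/3)*x/5) + C3*airybi(2*3^(2/3)*5^(1/3)*x/5), x)


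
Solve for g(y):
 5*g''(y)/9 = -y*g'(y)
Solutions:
 g(y) = C1 + C2*erf(3*sqrt(10)*y/10)


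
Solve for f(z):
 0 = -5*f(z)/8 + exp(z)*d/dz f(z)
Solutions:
 f(z) = C1*exp(-5*exp(-z)/8)


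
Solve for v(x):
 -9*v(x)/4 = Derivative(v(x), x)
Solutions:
 v(x) = C1*exp(-9*x/4)


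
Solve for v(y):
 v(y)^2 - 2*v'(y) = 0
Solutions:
 v(y) = -2/(C1 + y)


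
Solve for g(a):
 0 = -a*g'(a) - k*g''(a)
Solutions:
 g(a) = C1 + C2*sqrt(k)*erf(sqrt(2)*a*sqrt(1/k)/2)


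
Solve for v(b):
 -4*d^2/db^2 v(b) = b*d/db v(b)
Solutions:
 v(b) = C1 + C2*erf(sqrt(2)*b/4)


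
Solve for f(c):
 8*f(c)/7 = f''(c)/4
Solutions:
 f(c) = C1*exp(-4*sqrt(14)*c/7) + C2*exp(4*sqrt(14)*c/7)


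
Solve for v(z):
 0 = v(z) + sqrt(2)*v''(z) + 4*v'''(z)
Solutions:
 v(z) = C1*exp(z*(-2*sqrt(2) + 2^(2/3)/(sqrt(2) + 108 + sqrt(-2 + (sqrt(2) + 108)^2))^(1/3) + 2^(1/3)*(sqrt(2) + 108 + sqrt(-2 + (sqrt(2) + 108)^2))^(1/3))/24)*sin(2^(1/3)*sqrt(3)*z*(-(sqrt(2) + 108 + sqrt(-2 + (sqrt(2) + 108)^2))^(1/3) + 2^(1/3)/(sqrt(2) + 108 + sqrt(-2 + (sqrt(2) + 108)^2))^(1/3))/24) + C2*exp(z*(-2*sqrt(2) + 2^(2/3)/(sqrt(2) + 108 + sqrt(-2 + (sqrt(2) + 108)^2))^(1/3) + 2^(1/3)*(sqrt(2) + 108 + sqrt(-2 + (sqrt(2) + 108)^2))^(1/3))/24)*cos(2^(1/3)*sqrt(3)*z*(-(sqrt(2) + 108 + sqrt(-2 + (sqrt(2) + 108)^2))^(1/3) + 2^(1/3)/(sqrt(2) + 108 + sqrt(-2 + (sqrt(2) + 108)^2))^(1/3))/24) + C3*exp(-z*(2^(2/3)/(sqrt(2) + 108 + sqrt(-2 + (sqrt(2) + 108)^2))^(1/3) + sqrt(2) + 2^(1/3)*(sqrt(2) + 108 + sqrt(-2 + (sqrt(2) + 108)^2))^(1/3))/12)


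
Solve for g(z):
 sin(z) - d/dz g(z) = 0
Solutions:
 g(z) = C1 - cos(z)


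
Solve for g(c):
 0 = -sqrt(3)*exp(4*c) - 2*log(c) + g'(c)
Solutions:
 g(c) = C1 + 2*c*log(c) - 2*c + sqrt(3)*exp(4*c)/4


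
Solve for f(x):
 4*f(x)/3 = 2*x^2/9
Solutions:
 f(x) = x^2/6


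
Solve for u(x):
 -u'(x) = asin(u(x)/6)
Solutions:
 Integral(1/asin(_y/6), (_y, u(x))) = C1 - x


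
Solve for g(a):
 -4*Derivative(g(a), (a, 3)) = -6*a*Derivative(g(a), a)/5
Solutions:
 g(a) = C1 + Integral(C2*airyai(10^(2/3)*3^(1/3)*a/10) + C3*airybi(10^(2/3)*3^(1/3)*a/10), a)


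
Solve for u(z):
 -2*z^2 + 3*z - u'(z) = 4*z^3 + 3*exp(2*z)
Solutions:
 u(z) = C1 - z^4 - 2*z^3/3 + 3*z^2/2 - 3*exp(2*z)/2


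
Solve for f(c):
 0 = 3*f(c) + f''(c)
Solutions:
 f(c) = C1*sin(sqrt(3)*c) + C2*cos(sqrt(3)*c)


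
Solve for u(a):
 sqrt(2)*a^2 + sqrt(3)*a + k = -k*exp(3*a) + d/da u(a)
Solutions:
 u(a) = C1 + sqrt(2)*a^3/3 + sqrt(3)*a^2/2 + a*k + k*exp(3*a)/3


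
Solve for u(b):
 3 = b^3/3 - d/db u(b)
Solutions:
 u(b) = C1 + b^4/12 - 3*b


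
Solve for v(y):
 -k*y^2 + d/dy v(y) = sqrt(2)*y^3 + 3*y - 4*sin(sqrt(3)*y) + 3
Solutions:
 v(y) = C1 + k*y^3/3 + sqrt(2)*y^4/4 + 3*y^2/2 + 3*y + 4*sqrt(3)*cos(sqrt(3)*y)/3


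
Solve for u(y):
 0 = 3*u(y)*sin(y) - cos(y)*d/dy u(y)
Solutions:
 u(y) = C1/cos(y)^3


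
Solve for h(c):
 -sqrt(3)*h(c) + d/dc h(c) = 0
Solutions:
 h(c) = C1*exp(sqrt(3)*c)


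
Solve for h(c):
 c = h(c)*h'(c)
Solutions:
 h(c) = -sqrt(C1 + c^2)
 h(c) = sqrt(C1 + c^2)


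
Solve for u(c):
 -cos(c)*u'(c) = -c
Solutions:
 u(c) = C1 + Integral(c/cos(c), c)


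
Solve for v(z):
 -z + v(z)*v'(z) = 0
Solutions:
 v(z) = -sqrt(C1 + z^2)
 v(z) = sqrt(C1 + z^2)


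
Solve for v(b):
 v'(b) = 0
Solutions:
 v(b) = C1


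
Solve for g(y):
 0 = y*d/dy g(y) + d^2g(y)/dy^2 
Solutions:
 g(y) = C1 + C2*erf(sqrt(2)*y/2)


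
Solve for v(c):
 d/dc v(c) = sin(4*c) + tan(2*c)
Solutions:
 v(c) = C1 - log(cos(2*c))/2 - cos(4*c)/4


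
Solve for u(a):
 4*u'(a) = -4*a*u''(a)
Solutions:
 u(a) = C1 + C2*log(a)


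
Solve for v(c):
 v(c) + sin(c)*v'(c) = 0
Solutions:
 v(c) = C1*sqrt(cos(c) + 1)/sqrt(cos(c) - 1)


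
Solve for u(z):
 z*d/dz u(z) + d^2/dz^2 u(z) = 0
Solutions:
 u(z) = C1 + C2*erf(sqrt(2)*z/2)


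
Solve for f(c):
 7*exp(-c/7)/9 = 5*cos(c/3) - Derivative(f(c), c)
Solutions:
 f(c) = C1 + 15*sin(c/3) + 49*exp(-c/7)/9


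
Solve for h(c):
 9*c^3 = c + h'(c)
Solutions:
 h(c) = C1 + 9*c^4/4 - c^2/2


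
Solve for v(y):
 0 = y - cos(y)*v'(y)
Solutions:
 v(y) = C1 + Integral(y/cos(y), y)


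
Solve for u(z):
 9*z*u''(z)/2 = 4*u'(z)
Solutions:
 u(z) = C1 + C2*z^(17/9)


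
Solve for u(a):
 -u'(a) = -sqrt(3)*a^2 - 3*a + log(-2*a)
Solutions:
 u(a) = C1 + sqrt(3)*a^3/3 + 3*a^2/2 - a*log(-a) + a*(1 - log(2))


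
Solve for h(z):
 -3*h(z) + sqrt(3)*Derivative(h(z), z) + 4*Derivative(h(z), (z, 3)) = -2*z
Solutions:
 h(z) = C1*exp(-z*(-3^(5/6)/(9 + sqrt(sqrt(3) + 81))^(1/3) + 3^(2/3)*(9 + sqrt(sqrt(3) + 81))^(1/3))/12)*sin(z*(3^(1/3)/(9 + sqrt(sqrt(3) + 81))^(1/3) + 3^(1/6)*(9 + sqrt(sqrt(3) + 81))^(1/3))/4) + C2*exp(-z*(-3^(5/6)/(9 + sqrt(sqrt(3) + 81))^(1/3) + 3^(2/3)*(9 + sqrt(sqrt(3) + 81))^(1/3))/12)*cos(z*(3^(1/3)/(9 + sqrt(sqrt(3) + 81))^(1/3) + 3^(1/6)*(9 + sqrt(sqrt(3) + 81))^(1/3))/4) + C3*exp(z*(-3^(5/6)/(9 + sqrt(sqrt(3) + 81))^(1/3) + 3^(2/3)*(9 + sqrt(sqrt(3) + 81))^(1/3))/6) + 2*z/3 + 2*sqrt(3)/9


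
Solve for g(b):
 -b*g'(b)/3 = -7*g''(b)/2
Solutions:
 g(b) = C1 + C2*erfi(sqrt(21)*b/21)


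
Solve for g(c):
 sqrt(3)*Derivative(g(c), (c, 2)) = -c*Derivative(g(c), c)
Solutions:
 g(c) = C1 + C2*erf(sqrt(2)*3^(3/4)*c/6)


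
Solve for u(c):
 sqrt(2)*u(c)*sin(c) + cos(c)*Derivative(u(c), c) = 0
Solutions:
 u(c) = C1*cos(c)^(sqrt(2))


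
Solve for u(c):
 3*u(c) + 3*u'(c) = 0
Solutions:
 u(c) = C1*exp(-c)


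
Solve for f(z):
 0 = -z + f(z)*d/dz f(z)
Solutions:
 f(z) = -sqrt(C1 + z^2)
 f(z) = sqrt(C1 + z^2)


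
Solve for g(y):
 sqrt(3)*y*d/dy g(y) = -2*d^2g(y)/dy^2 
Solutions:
 g(y) = C1 + C2*erf(3^(1/4)*y/2)


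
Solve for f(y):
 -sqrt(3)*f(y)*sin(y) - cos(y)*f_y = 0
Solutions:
 f(y) = C1*cos(y)^(sqrt(3))


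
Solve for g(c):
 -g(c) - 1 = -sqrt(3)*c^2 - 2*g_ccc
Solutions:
 g(c) = C3*exp(2^(2/3)*c/2) + sqrt(3)*c^2 + (C1*sin(2^(2/3)*sqrt(3)*c/4) + C2*cos(2^(2/3)*sqrt(3)*c/4))*exp(-2^(2/3)*c/4) - 1


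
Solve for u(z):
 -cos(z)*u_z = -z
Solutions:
 u(z) = C1 + Integral(z/cos(z), z)


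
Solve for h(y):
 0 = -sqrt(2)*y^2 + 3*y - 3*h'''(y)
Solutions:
 h(y) = C1 + C2*y + C3*y^2 - sqrt(2)*y^5/180 + y^4/24


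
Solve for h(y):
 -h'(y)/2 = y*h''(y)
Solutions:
 h(y) = C1 + C2*sqrt(y)


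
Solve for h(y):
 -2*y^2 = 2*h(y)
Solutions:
 h(y) = -y^2


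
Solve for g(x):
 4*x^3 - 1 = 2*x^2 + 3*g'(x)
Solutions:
 g(x) = C1 + x^4/3 - 2*x^3/9 - x/3


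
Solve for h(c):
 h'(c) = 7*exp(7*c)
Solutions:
 h(c) = C1 + exp(7*c)


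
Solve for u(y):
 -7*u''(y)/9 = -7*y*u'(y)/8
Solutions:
 u(y) = C1 + C2*erfi(3*y/4)


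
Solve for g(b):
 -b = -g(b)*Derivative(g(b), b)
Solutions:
 g(b) = -sqrt(C1 + b^2)
 g(b) = sqrt(C1 + b^2)


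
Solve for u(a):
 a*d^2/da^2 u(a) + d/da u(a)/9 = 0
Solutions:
 u(a) = C1 + C2*a^(8/9)


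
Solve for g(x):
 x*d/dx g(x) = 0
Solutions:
 g(x) = C1


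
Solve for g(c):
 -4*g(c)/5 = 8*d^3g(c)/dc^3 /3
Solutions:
 g(c) = C3*exp(-10^(2/3)*3^(1/3)*c/10) + (C1*sin(10^(2/3)*3^(5/6)*c/20) + C2*cos(10^(2/3)*3^(5/6)*c/20))*exp(10^(2/3)*3^(1/3)*c/20)


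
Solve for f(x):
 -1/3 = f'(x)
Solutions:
 f(x) = C1 - x/3


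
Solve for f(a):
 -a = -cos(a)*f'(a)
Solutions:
 f(a) = C1 + Integral(a/cos(a), a)


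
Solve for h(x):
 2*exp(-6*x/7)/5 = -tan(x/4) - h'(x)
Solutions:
 h(x) = C1 - 2*log(tan(x/4)^2 + 1) + 7*exp(-6*x/7)/15


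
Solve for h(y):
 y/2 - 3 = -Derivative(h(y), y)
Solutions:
 h(y) = C1 - y^2/4 + 3*y


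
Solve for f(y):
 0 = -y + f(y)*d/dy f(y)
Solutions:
 f(y) = -sqrt(C1 + y^2)
 f(y) = sqrt(C1 + y^2)


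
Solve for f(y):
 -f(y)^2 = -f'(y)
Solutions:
 f(y) = -1/(C1 + y)


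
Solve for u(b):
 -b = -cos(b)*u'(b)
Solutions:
 u(b) = C1 + Integral(b/cos(b), b)


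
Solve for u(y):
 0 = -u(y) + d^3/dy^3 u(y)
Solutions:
 u(y) = C3*exp(y) + (C1*sin(sqrt(3)*y/2) + C2*cos(sqrt(3)*y/2))*exp(-y/2)


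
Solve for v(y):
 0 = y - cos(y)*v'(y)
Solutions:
 v(y) = C1 + Integral(y/cos(y), y)


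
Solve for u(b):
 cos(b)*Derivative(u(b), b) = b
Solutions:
 u(b) = C1 + Integral(b/cos(b), b)


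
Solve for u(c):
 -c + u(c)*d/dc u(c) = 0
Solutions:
 u(c) = -sqrt(C1 + c^2)
 u(c) = sqrt(C1 + c^2)


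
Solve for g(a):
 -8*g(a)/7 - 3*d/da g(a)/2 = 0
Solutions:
 g(a) = C1*exp(-16*a/21)


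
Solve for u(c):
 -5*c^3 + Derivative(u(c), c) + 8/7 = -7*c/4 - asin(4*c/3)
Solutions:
 u(c) = C1 + 5*c^4/4 - 7*c^2/8 - c*asin(4*c/3) - 8*c/7 - sqrt(9 - 16*c^2)/4


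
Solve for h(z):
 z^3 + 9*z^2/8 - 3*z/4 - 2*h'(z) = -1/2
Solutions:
 h(z) = C1 + z^4/8 + 3*z^3/16 - 3*z^2/16 + z/4


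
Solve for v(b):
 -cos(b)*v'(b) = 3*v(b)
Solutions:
 v(b) = C1*(sin(b) - 1)^(3/2)/(sin(b) + 1)^(3/2)


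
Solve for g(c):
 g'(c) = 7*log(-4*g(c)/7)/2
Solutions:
 -2*Integral(1/(log(-_y) - log(7) + 2*log(2)), (_y, g(c)))/7 = C1 - c


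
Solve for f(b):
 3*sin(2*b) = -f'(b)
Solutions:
 f(b) = C1 + 3*cos(2*b)/2


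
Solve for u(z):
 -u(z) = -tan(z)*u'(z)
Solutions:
 u(z) = C1*sin(z)


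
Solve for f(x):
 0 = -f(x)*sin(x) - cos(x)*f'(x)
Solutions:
 f(x) = C1*cos(x)


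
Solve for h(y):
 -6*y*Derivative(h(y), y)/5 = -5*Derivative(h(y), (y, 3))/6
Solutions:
 h(y) = C1 + Integral(C2*airyai(5^(1/3)*6^(2/3)*y/5) + C3*airybi(5^(1/3)*6^(2/3)*y/5), y)


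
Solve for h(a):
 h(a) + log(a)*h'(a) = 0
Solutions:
 h(a) = C1*exp(-li(a))


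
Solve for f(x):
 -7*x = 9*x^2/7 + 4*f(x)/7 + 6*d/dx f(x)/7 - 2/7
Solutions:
 f(x) = C1*exp(-2*x/3) - 9*x^2/4 - 11*x/2 + 35/4


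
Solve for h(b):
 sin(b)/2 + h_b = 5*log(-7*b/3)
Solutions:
 h(b) = C1 + 5*b*log(-b) - 5*b*log(3) - 5*b + 5*b*log(7) + cos(b)/2


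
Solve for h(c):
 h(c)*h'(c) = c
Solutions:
 h(c) = -sqrt(C1 + c^2)
 h(c) = sqrt(C1 + c^2)


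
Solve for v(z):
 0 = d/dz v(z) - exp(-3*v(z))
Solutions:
 v(z) = log(C1 + 3*z)/3
 v(z) = log((-3^(1/3) - 3^(5/6)*I)*(C1 + z)^(1/3)/2)
 v(z) = log((-3^(1/3) + 3^(5/6)*I)*(C1 + z)^(1/3)/2)


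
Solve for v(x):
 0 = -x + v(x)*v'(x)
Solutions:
 v(x) = -sqrt(C1 + x^2)
 v(x) = sqrt(C1 + x^2)


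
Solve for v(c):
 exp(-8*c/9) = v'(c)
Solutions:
 v(c) = C1 - 9*exp(-8*c/9)/8


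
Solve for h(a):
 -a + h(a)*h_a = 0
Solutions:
 h(a) = -sqrt(C1 + a^2)
 h(a) = sqrt(C1 + a^2)


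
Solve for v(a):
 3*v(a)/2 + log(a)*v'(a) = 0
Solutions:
 v(a) = C1*exp(-3*li(a)/2)


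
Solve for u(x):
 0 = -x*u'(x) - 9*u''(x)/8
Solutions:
 u(x) = C1 + C2*erf(2*x/3)


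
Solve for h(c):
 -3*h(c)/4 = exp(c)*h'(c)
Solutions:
 h(c) = C1*exp(3*exp(-c)/4)


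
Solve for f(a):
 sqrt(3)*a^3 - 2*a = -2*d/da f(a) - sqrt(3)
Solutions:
 f(a) = C1 - sqrt(3)*a^4/8 + a^2/2 - sqrt(3)*a/2


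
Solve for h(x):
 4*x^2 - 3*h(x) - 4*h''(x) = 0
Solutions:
 h(x) = C1*sin(sqrt(3)*x/2) + C2*cos(sqrt(3)*x/2) + 4*x^2/3 - 32/9


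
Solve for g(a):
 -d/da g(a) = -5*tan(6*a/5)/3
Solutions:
 g(a) = C1 - 25*log(cos(6*a/5))/18


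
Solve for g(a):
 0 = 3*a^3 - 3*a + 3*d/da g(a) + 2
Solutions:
 g(a) = C1 - a^4/4 + a^2/2 - 2*a/3


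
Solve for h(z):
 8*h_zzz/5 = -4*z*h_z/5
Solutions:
 h(z) = C1 + Integral(C2*airyai(-2^(2/3)*z/2) + C3*airybi(-2^(2/3)*z/2), z)


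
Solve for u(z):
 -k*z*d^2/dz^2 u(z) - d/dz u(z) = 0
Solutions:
 u(z) = C1 + z^(((re(k) - 1)*re(k) + im(k)^2)/(re(k)^2 + im(k)^2))*(C2*sin(log(z)*Abs(im(k))/(re(k)^2 + im(k)^2)) + C3*cos(log(z)*im(k)/(re(k)^2 + im(k)^2)))


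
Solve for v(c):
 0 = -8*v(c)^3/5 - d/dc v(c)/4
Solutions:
 v(c) = -sqrt(10)*sqrt(-1/(C1 - 32*c))/2
 v(c) = sqrt(10)*sqrt(-1/(C1 - 32*c))/2


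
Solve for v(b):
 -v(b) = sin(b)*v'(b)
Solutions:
 v(b) = C1*sqrt(cos(b) + 1)/sqrt(cos(b) - 1)


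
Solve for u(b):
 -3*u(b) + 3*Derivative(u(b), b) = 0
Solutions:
 u(b) = C1*exp(b)


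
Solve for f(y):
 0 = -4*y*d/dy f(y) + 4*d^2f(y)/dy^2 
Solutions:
 f(y) = C1 + C2*erfi(sqrt(2)*y/2)


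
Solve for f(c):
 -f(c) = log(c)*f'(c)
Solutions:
 f(c) = C1*exp(-li(c))


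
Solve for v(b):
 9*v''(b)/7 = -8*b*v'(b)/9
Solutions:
 v(b) = C1 + C2*erf(2*sqrt(7)*b/9)


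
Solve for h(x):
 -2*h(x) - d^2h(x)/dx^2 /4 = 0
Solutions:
 h(x) = C1*sin(2*sqrt(2)*x) + C2*cos(2*sqrt(2)*x)


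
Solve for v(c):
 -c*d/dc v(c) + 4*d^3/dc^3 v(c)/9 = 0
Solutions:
 v(c) = C1 + Integral(C2*airyai(2^(1/3)*3^(2/3)*c/2) + C3*airybi(2^(1/3)*3^(2/3)*c/2), c)


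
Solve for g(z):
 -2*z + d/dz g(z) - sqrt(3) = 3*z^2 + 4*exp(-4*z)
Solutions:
 g(z) = C1 + z^3 + z^2 + sqrt(3)*z - exp(-4*z)


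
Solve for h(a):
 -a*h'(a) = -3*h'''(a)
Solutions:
 h(a) = C1 + Integral(C2*airyai(3^(2/3)*a/3) + C3*airybi(3^(2/3)*a/3), a)


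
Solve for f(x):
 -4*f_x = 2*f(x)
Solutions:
 f(x) = C1*exp(-x/2)


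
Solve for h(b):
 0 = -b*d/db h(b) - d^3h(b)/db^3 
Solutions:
 h(b) = C1 + Integral(C2*airyai(-b) + C3*airybi(-b), b)


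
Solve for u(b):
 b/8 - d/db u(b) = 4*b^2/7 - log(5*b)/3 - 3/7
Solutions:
 u(b) = C1 - 4*b^3/21 + b^2/16 + b*log(b)/3 + 2*b/21 + b*log(5)/3


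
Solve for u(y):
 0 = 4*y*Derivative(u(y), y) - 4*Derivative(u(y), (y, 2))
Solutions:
 u(y) = C1 + C2*erfi(sqrt(2)*y/2)


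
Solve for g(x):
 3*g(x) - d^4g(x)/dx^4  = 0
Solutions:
 g(x) = C1*exp(-3^(1/4)*x) + C2*exp(3^(1/4)*x) + C3*sin(3^(1/4)*x) + C4*cos(3^(1/4)*x)


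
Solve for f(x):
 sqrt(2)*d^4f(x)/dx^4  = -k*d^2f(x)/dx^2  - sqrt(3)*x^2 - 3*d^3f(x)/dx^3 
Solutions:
 f(x) = C1 + C2*x + C3*exp(sqrt(2)*x*(sqrt(-4*sqrt(2)*k + 9) - 3)/4) + C4*exp(-sqrt(2)*x*(sqrt(-4*sqrt(2)*k + 9) + 3)/4) - sqrt(3)*x^4/(12*k) + sqrt(3)*x^3/k^2 + x^2*(sqrt(6) - 9*sqrt(3)/k)/k^2


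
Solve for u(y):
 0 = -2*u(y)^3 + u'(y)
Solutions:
 u(y) = -sqrt(2)*sqrt(-1/(C1 + 2*y))/2
 u(y) = sqrt(2)*sqrt(-1/(C1 + 2*y))/2


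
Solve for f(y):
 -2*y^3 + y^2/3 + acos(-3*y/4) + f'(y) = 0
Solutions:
 f(y) = C1 + y^4/2 - y^3/9 - y*acos(-3*y/4) - sqrt(16 - 9*y^2)/3


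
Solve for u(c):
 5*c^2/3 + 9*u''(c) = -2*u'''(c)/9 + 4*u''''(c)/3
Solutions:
 u(c) = C1 + C2*c + C3*exp(c*(1 - sqrt(973))/12) + C4*exp(c*(1 + sqrt(973))/12) - 5*c^4/324 + 10*c^3/6561 - 4880*c^2/177147


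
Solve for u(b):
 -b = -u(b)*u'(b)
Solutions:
 u(b) = -sqrt(C1 + b^2)
 u(b) = sqrt(C1 + b^2)


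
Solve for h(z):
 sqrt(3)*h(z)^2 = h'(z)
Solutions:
 h(z) = -1/(C1 + sqrt(3)*z)


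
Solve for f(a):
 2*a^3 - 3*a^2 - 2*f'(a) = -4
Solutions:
 f(a) = C1 + a^4/4 - a^3/2 + 2*a


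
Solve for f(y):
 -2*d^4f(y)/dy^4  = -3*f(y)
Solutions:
 f(y) = C1*exp(-2^(3/4)*3^(1/4)*y/2) + C2*exp(2^(3/4)*3^(1/4)*y/2) + C3*sin(2^(3/4)*3^(1/4)*y/2) + C4*cos(2^(3/4)*3^(1/4)*y/2)


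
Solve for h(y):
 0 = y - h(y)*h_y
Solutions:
 h(y) = -sqrt(C1 + y^2)
 h(y) = sqrt(C1 + y^2)


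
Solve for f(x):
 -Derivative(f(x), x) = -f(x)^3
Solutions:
 f(x) = -sqrt(2)*sqrt(-1/(C1 + x))/2
 f(x) = sqrt(2)*sqrt(-1/(C1 + x))/2


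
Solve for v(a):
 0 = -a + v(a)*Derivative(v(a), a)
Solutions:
 v(a) = -sqrt(C1 + a^2)
 v(a) = sqrt(C1 + a^2)


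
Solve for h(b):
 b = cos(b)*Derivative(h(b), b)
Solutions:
 h(b) = C1 + Integral(b/cos(b), b)


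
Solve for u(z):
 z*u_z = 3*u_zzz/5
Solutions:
 u(z) = C1 + Integral(C2*airyai(3^(2/3)*5^(1/3)*z/3) + C3*airybi(3^(2/3)*5^(1/3)*z/3), z)


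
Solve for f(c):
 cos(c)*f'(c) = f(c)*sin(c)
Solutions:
 f(c) = C1/cos(c)


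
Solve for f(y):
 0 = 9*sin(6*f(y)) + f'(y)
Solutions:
 f(y) = -acos((-C1 - exp(108*y))/(C1 - exp(108*y)))/6 + pi/3
 f(y) = acos((-C1 - exp(108*y))/(C1 - exp(108*y)))/6


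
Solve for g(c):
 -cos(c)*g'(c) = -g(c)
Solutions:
 g(c) = C1*sqrt(sin(c) + 1)/sqrt(sin(c) - 1)


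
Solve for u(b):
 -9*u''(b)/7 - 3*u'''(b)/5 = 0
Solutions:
 u(b) = C1 + C2*b + C3*exp(-15*b/7)
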